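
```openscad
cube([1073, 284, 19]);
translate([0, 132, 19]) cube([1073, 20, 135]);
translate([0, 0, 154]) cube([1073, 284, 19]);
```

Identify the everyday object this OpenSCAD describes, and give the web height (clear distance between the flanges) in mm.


An I-beam. The web height is 135 mm.

Two wide flanges with a thin centred web — an I-beam. Overall 173 mm minus two 19 mm flanges gives a web of 173 − 2·19 = 135 mm.


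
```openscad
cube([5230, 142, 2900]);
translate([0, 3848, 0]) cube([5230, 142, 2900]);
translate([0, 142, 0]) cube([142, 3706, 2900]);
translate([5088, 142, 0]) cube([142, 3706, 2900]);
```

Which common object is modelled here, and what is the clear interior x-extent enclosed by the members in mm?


A house (or room) frame. The interior width is 4946 mm.

Four 2900 mm walls enclosing a rectangle with no floor or roof — a room or house frame. Outside width is 5230 mm and wall thickness is 142 mm, so the interior width is 5230 − 2 × 142 = 4946 mm.


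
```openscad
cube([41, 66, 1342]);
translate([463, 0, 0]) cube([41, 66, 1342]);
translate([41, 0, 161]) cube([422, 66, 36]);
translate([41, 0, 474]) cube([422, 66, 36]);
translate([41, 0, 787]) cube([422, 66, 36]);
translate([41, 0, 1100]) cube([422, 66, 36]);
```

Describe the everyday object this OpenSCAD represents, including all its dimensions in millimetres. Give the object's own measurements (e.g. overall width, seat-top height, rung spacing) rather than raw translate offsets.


A straight ladder. Two 41×66 mm vertical rails, 1342 mm tall, stand 504 mm apart (outside-to-outside) with their front faces coplanar on the −y side. 4 rungs, each 66 mm deep and 36 mm tall, span between the inner faces of the rails, front faces flush with the rails. The lowest rung's underside is at z = 161 mm and rungs are spaced 313 mm apart (underside to underside).


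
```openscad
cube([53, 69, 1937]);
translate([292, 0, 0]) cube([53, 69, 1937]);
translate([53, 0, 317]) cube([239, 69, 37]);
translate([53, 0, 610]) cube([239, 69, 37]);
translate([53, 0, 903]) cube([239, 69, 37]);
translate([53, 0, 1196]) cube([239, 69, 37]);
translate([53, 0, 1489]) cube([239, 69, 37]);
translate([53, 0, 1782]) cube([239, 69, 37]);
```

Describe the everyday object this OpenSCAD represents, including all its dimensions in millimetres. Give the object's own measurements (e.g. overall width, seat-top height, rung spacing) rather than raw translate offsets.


A straight ladder. Two 53×69 mm vertical rails, 1937 mm tall, stand 345 mm apart (outside-to-outside) with their front faces coplanar on the −y side. 6 rungs, each 69 mm deep and 37 mm tall, span between the inner faces of the rails, front faces flush with the rails. The lowest rung's underside is at z = 317 mm and rungs are spaced 293 mm apart (underside to underside).


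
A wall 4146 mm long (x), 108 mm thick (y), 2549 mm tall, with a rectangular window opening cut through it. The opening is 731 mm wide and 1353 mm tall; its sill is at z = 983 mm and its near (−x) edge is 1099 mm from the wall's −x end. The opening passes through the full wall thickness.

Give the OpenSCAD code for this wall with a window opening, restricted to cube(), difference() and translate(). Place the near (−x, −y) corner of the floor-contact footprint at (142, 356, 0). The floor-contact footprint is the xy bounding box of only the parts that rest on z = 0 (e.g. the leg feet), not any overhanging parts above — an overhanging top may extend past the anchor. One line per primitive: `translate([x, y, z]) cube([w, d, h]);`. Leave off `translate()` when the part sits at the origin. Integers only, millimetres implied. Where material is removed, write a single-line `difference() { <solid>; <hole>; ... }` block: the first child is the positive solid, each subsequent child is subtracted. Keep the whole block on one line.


difference() { translate([142, 356, 0]) cube([4146, 108, 2549]); translate([1241, 356, 983]) cube([731, 108, 1353]); }


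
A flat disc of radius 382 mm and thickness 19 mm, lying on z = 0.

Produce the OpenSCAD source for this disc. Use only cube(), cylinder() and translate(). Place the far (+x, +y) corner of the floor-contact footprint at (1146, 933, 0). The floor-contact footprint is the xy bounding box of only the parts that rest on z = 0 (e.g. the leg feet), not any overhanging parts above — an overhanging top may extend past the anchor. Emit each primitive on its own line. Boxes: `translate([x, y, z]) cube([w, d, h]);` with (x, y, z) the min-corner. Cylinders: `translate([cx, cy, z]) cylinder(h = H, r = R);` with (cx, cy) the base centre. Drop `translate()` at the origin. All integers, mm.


translate([764, 551, 0]) cylinder(h = 19, r = 382);


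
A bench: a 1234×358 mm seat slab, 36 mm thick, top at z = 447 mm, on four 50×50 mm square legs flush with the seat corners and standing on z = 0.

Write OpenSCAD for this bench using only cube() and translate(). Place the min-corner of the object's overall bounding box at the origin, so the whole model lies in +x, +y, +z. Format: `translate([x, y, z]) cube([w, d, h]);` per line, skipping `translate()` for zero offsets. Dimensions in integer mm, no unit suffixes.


// leg_h = 447 − 36 = 411
translate([0, 0, 411]) cube([1234, 358, 36]);
cube([50, 50, 411]);
translate([0, 308, 0]) cube([50, 50, 411]);
translate([1184, 0, 0]) cube([50, 50, 411]);
translate([1184, 308, 0]) cube([50, 50, 411]);


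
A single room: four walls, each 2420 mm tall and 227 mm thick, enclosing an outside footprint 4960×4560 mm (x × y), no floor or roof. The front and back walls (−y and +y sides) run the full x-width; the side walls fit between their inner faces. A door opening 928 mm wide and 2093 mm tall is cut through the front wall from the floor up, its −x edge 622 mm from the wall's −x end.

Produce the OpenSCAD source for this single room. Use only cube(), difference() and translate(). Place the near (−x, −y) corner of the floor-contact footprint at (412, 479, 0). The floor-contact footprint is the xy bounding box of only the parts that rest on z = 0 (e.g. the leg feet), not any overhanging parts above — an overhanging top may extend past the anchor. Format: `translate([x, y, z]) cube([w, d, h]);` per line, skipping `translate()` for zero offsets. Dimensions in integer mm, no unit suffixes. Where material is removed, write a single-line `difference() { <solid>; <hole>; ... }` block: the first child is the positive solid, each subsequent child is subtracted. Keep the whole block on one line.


difference() { translate([412, 479, 0]) cube([4960, 227, 2420]); translate([1034, 479, 0]) cube([928, 227, 2093]); }
translate([412, 4812, 0]) cube([4960, 227, 2420]);
translate([412, 706, 0]) cube([227, 4106, 2420]);
translate([5145, 706, 0]) cube([227, 4106, 2420]);


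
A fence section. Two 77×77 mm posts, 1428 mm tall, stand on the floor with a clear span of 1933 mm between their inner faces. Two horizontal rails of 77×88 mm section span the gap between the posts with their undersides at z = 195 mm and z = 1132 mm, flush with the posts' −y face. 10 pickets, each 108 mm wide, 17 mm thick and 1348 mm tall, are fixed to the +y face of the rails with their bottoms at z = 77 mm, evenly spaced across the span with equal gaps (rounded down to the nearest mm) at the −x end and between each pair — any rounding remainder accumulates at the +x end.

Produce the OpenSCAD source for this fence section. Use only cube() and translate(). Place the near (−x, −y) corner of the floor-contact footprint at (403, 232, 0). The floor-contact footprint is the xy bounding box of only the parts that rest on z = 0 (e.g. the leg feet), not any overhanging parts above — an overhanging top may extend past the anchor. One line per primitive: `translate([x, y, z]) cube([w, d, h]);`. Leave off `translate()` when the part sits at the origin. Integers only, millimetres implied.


translate([403, 232, 0]) cube([77, 77, 1428]);
translate([2413, 232, 0]) cube([77, 77, 1428]);
translate([480, 232, 195]) cube([1933, 77, 88]);
translate([480, 232, 1132]) cube([1933, 77, 88]);
translate([557, 309, 77]) cube([108, 17, 1348]);
translate([742, 309, 77]) cube([108, 17, 1348]);
translate([927, 309, 77]) cube([108, 17, 1348]);
translate([1112, 309, 77]) cube([108, 17, 1348]);
translate([1297, 309, 77]) cube([108, 17, 1348]);
translate([1482, 309, 77]) cube([108, 17, 1348]);
translate([1667, 309, 77]) cube([108, 17, 1348]);
translate([1852, 309, 77]) cube([108, 17, 1348]);
translate([2037, 309, 77]) cube([108, 17, 1348]);
translate([2222, 309, 77]) cube([108, 17, 1348]);


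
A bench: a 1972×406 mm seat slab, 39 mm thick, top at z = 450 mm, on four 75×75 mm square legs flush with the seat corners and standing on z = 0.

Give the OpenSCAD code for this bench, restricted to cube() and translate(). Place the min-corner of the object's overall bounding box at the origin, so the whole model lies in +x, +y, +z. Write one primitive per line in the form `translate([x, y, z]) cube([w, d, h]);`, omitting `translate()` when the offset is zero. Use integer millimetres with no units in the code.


translate([0, 0, 411]) cube([1972, 406, 39]);
cube([75, 75, 411]);
translate([0, 331, 0]) cube([75, 75, 411]);
translate([1897, 0, 0]) cube([75, 75, 411]);
translate([1897, 331, 0]) cube([75, 75, 411]);


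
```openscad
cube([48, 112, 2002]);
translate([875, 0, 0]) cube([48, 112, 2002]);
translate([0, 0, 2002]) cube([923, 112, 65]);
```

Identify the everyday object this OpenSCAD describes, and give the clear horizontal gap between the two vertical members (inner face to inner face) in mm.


A door frame. The clear opening width is 827 mm.

Two 2002 mm tall posts with a header on top — a door frame. The left jamb is 48 mm wide at x = 0; the right jamb starts at x = 875. The clear opening is 875 − 48 = 827 mm.


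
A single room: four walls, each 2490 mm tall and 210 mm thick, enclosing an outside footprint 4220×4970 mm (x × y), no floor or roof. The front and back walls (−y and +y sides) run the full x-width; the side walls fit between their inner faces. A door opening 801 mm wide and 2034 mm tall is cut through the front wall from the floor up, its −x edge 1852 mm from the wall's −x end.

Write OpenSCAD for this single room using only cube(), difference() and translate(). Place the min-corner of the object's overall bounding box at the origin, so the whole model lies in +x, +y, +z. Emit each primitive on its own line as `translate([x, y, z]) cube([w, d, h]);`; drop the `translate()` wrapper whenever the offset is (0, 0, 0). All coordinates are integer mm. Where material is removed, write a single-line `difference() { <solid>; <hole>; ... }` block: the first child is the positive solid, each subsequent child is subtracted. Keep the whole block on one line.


difference() { cube([4220, 210, 2490]); translate([1852, 0, 0]) cube([801, 210, 2034]); }
translate([0, 4760, 0]) cube([4220, 210, 2490]);
translate([0, 210, 0]) cube([210, 4550, 2490]);
translate([4010, 210, 0]) cube([210, 4550, 2490]);


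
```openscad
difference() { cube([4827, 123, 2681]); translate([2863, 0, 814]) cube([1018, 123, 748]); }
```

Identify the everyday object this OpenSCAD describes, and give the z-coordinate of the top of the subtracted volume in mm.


A wall with a window opening. The window head height is 1562 mm.

A wall with a rectangular opening subtracted — a window. Sill at z = 814, opening 748 mm tall, so the head is at 814 + 748 = 1562 mm.


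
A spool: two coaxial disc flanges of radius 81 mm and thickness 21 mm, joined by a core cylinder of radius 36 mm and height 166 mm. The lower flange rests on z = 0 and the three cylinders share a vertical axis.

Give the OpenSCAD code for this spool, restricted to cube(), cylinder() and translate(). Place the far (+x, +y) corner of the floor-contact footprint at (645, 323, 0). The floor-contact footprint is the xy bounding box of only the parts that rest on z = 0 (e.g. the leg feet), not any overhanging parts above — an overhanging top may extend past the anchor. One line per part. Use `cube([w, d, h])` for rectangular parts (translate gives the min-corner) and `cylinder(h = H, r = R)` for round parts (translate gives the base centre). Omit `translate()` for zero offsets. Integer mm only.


translate([564, 242, 0]) cylinder(h = 21, r = 81);
translate([564, 242, 21]) cylinder(h = 166, r = 36);
translate([564, 242, 187]) cylinder(h = 21, r = 81);


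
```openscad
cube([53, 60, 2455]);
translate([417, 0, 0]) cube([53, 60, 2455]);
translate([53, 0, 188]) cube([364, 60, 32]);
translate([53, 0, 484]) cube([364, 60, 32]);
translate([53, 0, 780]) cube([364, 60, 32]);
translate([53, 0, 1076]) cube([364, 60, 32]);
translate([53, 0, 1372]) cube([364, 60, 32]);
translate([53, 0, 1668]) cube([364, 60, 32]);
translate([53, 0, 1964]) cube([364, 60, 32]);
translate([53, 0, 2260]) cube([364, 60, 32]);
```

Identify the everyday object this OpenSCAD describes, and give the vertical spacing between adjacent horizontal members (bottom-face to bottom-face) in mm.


A ladder. The rung spacing is 296 mm.

Two tall 53×60 posts with 8 short bars between them — a ladder. Adjacent rungs sit at z = 188 and z = 484, so the spacing is 484 − 188 = 296 mm.


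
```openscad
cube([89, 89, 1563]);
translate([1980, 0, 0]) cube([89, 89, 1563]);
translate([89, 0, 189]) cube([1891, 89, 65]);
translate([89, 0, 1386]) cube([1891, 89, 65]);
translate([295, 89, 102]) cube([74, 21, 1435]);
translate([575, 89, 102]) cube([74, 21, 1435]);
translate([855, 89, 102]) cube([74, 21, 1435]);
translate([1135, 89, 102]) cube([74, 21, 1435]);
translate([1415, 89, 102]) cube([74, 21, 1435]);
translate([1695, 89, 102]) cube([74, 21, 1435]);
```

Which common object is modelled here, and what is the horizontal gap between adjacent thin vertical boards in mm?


A fence section. The picket gap is 206 mm.

Two posts, two rails, 6 pickets — a fence section. Span 1891 mm holds 6 pickets of 74 mm with 7 equal gaps: ⌊(1891 − 6·74) / 7⌋ = 206 mm.


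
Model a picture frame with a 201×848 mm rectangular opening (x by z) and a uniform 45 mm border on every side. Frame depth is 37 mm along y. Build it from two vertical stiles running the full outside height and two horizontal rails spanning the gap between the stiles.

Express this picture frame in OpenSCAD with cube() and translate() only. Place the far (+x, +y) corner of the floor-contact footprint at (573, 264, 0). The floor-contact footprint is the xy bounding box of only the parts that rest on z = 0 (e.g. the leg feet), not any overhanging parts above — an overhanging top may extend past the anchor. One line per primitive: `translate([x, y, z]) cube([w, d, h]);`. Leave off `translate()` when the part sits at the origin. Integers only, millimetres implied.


translate([282, 227, 0]) cube([45, 37, 938]);
translate([528, 227, 0]) cube([45, 37, 938]);
translate([327, 227, 0]) cube([201, 37, 45]);
translate([327, 227, 893]) cube([201, 37, 45]);


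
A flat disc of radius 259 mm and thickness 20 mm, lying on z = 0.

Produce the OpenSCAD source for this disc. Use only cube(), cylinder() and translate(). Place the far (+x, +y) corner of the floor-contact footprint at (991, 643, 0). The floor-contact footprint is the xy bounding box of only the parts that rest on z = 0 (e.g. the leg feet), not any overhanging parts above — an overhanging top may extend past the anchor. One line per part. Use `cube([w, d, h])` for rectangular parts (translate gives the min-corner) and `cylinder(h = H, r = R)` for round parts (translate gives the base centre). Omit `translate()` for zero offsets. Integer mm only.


translate([732, 384, 0]) cylinder(h = 20, r = 259);


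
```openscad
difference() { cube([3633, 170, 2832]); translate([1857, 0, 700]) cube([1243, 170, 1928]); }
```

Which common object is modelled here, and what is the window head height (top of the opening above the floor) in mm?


A wall with a window opening. The window head height is 2628 mm.

A wall with a rectangular opening subtracted — a window. Sill at z = 700, opening 1928 mm tall, so the head is at 700 + 1928 = 2628 mm.


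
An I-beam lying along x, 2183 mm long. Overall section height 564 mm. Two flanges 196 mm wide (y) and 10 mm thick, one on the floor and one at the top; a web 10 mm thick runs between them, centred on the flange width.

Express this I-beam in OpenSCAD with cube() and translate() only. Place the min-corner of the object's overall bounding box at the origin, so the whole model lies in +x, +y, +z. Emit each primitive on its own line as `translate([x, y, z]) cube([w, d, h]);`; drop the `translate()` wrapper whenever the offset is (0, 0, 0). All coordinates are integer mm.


cube([2183, 196, 10]);
translate([0, 93, 10]) cube([2183, 10, 544]);
translate([0, 0, 554]) cube([2183, 196, 10]);


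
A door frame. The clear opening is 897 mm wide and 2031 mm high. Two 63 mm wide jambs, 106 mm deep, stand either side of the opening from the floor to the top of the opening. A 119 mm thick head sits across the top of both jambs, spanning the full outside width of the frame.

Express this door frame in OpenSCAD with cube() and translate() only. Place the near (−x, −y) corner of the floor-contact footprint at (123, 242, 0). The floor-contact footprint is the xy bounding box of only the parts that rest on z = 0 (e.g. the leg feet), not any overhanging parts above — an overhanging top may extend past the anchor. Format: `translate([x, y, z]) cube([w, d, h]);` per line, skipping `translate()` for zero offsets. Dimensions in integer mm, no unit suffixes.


translate([123, 242, 0]) cube([63, 106, 2031]);
translate([1083, 242, 0]) cube([63, 106, 2031]);
translate([123, 242, 2031]) cube([1023, 106, 119]);


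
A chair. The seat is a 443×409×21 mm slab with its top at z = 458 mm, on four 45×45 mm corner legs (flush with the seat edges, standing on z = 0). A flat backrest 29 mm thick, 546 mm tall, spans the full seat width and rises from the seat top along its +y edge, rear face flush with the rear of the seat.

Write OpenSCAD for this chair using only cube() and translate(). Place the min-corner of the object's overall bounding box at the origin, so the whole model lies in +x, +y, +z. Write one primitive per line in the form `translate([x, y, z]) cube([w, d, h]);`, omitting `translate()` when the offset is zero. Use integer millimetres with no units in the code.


translate([0, 0, 437]) cube([443, 409, 21]);
cube([45, 45, 437]);
translate([398, 0, 0]) cube([45, 45, 437]);
translate([0, 364, 0]) cube([45, 45, 437]);
translate([398, 364, 0]) cube([45, 45, 437]);
translate([0, 380, 458]) cube([443, 29, 546]);


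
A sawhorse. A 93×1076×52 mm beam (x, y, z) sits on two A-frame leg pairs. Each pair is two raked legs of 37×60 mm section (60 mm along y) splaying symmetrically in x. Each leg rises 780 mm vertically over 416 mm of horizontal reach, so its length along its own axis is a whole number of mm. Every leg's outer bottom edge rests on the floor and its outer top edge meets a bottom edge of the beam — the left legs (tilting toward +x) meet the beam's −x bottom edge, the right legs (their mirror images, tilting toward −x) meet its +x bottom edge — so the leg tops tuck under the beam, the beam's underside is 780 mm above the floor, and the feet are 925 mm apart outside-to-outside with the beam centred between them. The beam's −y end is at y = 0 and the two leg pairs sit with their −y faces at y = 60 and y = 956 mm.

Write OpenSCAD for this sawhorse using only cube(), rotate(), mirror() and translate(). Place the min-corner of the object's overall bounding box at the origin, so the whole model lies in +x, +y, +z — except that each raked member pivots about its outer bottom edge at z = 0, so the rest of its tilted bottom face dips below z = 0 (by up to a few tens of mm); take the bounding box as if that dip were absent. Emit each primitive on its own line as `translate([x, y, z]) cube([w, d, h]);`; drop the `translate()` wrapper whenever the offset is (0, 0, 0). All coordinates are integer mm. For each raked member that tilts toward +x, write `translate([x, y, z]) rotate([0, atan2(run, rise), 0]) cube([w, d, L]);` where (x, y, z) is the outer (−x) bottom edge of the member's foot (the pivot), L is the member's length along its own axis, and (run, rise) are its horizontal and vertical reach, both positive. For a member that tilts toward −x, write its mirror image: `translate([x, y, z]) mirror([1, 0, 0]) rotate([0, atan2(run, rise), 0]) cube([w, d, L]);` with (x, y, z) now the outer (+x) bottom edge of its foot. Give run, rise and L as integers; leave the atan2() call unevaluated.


// leg length = √(416² + 780²) = 884
// right-leg outer foot x = 2·416 + 93 = 925
// beam min-corner = (416, 0, 780)
translate([416, 0, 780]) cube([93, 1076, 52]);
translate([0, 60, 0]) rotate([0, atan2(416, 780), 0]) cube([37, 60, 884]);
translate([925, 60, 0]) mirror([1, 0, 0]) rotate([0, atan2(416, 780), 0]) cube([37, 60, 884]);
translate([0, 956, 0]) rotate([0, atan2(416, 780), 0]) cube([37, 60, 884]);
translate([925, 956, 0]) mirror([1, 0, 0]) rotate([0, atan2(416, 780), 0]) cube([37, 60, 884]);


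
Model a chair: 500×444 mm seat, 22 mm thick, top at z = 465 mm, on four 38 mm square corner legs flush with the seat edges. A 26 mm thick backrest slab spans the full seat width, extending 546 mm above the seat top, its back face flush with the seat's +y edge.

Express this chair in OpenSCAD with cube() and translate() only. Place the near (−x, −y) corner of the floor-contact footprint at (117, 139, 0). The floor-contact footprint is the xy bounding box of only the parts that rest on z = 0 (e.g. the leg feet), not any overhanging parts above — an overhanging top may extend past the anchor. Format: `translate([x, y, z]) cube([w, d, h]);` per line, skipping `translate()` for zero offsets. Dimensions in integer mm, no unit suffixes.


// leg_h = 465 - 22 = 443
translate([117, 139, 443]) cube([500, 444, 22]);
translate([117, 139, 0]) cube([38, 38, 443]);
translate([579, 139, 0]) cube([38, 38, 443]);
translate([117, 545, 0]) cube([38, 38, 443]);
translate([579, 545, 0]) cube([38, 38, 443]);
translate([117, 557, 465]) cube([500, 26, 546]);


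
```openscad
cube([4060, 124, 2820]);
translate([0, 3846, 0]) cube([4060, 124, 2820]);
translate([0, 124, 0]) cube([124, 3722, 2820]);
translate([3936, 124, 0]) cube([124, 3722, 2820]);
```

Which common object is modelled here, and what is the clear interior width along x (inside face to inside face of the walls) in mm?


A house (or room) frame. The interior width is 3812 mm.

Four 2820 mm walls enclosing a rectangle with no floor or roof — a room or house frame. Outside width is 4060 mm and wall thickness is 124 mm, so the interior width is 4060 − 2 × 124 = 3812 mm.


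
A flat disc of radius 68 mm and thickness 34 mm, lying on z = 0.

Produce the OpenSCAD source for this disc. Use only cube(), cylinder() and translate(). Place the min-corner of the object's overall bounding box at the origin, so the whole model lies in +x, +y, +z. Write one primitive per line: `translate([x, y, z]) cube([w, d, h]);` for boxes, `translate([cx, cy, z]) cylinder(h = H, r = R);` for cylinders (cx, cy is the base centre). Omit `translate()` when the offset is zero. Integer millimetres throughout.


translate([68, 68, 0]) cylinder(h = 34, r = 68);


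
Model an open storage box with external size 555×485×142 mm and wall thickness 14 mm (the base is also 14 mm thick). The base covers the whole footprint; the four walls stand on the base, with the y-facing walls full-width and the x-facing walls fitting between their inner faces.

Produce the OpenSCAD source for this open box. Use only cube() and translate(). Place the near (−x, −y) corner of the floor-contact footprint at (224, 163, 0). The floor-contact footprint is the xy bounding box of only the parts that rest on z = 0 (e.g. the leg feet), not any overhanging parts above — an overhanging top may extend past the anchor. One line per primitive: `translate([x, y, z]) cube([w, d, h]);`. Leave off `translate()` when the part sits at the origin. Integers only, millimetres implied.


translate([224, 163, 0]) cube([555, 485, 14]);
translate([224, 163, 14]) cube([555, 14, 128]);
translate([224, 634, 14]) cube([555, 14, 128]);
translate([224, 177, 14]) cube([14, 457, 128]);
translate([765, 177, 14]) cube([14, 457, 128]);


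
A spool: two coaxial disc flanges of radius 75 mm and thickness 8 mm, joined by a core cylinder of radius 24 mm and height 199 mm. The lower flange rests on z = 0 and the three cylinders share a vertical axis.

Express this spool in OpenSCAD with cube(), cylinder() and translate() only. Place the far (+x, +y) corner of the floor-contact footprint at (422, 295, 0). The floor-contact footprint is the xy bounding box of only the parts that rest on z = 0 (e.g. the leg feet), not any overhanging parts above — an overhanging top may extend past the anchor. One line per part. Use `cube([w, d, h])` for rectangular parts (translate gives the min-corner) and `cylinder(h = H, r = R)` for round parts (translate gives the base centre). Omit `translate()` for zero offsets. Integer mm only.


translate([347, 220, 0]) cylinder(h = 8, r = 75);
translate([347, 220, 8]) cylinder(h = 199, r = 24);
translate([347, 220, 207]) cylinder(h = 8, r = 75);


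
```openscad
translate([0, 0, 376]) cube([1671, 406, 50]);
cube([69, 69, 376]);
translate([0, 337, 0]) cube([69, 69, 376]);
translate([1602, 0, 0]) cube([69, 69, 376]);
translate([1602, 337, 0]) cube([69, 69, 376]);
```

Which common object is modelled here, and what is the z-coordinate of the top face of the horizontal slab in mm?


A bench. The seat-top height is 426 mm.

A long slab on four corner posts — a bench. The slab sits at z = 376 with thickness 50, so the top is 376 + 50 = 426 mm.


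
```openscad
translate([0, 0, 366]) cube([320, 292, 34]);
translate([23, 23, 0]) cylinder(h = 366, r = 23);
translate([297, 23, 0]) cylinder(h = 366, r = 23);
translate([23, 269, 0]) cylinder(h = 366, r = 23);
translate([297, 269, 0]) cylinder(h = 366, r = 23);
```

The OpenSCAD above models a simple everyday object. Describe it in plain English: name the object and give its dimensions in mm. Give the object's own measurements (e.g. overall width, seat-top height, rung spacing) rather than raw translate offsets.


A four-legged stool. The seat is a 320×292×34 mm slab whose top surface is at z = 400 mm; four round legs, each 46 mm in diameter, run from the floor (z = 0) to the underside of the seat, each leg's axis is inset half a diameter from the nearest pair of seat edges (so the leg's bounding box is flush with the corner).


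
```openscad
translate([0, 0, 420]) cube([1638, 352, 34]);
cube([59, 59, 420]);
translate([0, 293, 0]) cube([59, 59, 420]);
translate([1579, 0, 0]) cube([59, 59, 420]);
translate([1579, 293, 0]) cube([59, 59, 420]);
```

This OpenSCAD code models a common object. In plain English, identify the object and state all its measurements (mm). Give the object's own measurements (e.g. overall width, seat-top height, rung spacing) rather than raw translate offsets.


A bench: a 1638×352 mm seat slab, 34 mm thick, top at z = 454 mm, on four 59×59 mm square legs flush with the seat corners and standing on z = 0.


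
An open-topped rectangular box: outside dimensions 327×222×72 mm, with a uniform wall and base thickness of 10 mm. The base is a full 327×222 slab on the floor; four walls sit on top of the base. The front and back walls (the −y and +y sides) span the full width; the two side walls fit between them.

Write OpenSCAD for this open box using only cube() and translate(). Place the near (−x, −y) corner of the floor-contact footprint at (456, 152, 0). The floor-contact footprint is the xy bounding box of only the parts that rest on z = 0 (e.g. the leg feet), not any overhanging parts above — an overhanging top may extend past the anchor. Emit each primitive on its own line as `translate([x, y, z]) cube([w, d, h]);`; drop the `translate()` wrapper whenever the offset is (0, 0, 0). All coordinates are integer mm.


translate([456, 152, 0]) cube([327, 222, 10]);
translate([456, 152, 10]) cube([327, 10, 62]);
translate([456, 364, 10]) cube([327, 10, 62]);
translate([456, 162, 10]) cube([10, 202, 62]);
translate([773, 162, 10]) cube([10, 202, 62]);


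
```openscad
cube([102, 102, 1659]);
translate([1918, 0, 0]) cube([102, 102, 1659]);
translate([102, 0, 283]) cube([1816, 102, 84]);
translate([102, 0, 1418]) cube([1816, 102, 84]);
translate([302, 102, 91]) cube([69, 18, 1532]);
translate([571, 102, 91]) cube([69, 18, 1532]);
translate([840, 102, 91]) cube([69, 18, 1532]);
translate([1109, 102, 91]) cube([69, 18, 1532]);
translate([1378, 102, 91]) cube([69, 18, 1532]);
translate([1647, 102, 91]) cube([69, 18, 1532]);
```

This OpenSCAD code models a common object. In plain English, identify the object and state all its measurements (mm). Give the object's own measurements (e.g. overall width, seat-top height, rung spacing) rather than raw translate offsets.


A fence section. Two 102×102 mm posts, 1659 mm tall, stand on the floor with a clear span of 1816 mm between their inner faces. Two horizontal rails of 102×84 mm section span the gap between the posts with their undersides at z = 283 mm and z = 1418 mm, flush with the posts' −y face. 6 pickets, each 69 mm wide, 18 mm thick and 1532 mm tall, are fixed to the +y face of the rails with their bottoms at z = 91 mm, spaced across the span with a 200 mm gap after the −x post and between neighbouring pickets, with 202 mm left before the +x post.


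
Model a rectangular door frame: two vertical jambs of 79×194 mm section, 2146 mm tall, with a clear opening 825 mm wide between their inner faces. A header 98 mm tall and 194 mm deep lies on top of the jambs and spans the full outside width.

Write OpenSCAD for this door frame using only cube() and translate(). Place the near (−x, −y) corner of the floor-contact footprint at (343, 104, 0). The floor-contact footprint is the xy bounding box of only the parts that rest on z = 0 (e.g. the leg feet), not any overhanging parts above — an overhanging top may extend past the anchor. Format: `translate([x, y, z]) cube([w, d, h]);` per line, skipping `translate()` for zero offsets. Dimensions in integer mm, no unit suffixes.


translate([343, 104, 0]) cube([79, 194, 2146]);
translate([1247, 104, 0]) cube([79, 194, 2146]);
translate([343, 104, 2146]) cube([983, 194, 98]);


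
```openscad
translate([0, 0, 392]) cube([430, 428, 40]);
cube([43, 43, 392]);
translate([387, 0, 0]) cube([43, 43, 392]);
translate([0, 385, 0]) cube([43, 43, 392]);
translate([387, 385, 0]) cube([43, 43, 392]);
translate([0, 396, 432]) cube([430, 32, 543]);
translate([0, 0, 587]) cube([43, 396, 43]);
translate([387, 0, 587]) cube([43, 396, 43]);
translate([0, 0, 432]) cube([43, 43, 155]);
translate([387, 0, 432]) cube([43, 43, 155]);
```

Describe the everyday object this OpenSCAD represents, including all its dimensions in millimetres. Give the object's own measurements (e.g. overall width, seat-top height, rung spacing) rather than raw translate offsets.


A chair. The seat is a 430×428×40 mm slab with its top at z = 432 mm, on four 43×43 mm corner legs (flush with the seat edges, standing on z = 0). A flat backrest 32 mm thick, 543 mm tall, spans the full seat width and rises from the seat top along its +y edge, rear face flush with the rear of the seat. Two armrests of 43×43 mm section run along each side from the seat's front edge to the front of the backrest, top faces 198 mm above the seat top and outer faces flush with the seat's x-edges; a 43×43 mm post under the front of each armrest stands on the seat at the front corner.


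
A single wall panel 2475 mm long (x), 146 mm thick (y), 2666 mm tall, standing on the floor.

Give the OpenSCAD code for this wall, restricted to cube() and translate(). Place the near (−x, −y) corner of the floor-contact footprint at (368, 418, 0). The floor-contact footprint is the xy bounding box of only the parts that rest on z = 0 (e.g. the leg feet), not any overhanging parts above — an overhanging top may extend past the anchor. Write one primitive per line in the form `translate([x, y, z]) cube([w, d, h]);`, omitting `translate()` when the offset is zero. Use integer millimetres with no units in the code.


translate([368, 418, 0]) cube([2475, 146, 2666]);


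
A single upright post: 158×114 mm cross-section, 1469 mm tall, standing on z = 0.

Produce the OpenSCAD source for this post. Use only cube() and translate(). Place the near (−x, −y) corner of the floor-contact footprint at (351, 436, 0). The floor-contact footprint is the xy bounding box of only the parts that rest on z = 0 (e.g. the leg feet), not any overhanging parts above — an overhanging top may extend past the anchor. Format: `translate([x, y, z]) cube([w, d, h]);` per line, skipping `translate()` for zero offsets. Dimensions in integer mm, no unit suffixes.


translate([351, 436, 0]) cube([158, 114, 1469]);


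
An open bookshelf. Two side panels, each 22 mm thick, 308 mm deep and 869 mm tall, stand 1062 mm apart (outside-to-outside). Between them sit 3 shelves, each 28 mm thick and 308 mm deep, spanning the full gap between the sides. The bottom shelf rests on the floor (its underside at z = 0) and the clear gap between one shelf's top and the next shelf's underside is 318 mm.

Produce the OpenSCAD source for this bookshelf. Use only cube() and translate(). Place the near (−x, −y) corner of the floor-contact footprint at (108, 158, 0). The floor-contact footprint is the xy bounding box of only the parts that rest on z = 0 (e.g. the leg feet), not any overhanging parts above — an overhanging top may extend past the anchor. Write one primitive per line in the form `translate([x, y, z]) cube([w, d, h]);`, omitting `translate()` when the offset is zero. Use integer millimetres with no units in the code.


translate([108, 158, 0]) cube([22, 308, 869]);
translate([1148, 158, 0]) cube([22, 308, 869]);
translate([130, 158, 0]) cube([1018, 308, 28]);
translate([130, 158, 346]) cube([1018, 308, 28]);
translate([130, 158, 692]) cube([1018, 308, 28]);


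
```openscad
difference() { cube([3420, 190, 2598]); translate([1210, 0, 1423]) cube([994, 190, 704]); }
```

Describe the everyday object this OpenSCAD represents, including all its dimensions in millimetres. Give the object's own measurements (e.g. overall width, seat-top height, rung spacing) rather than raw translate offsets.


A wall 3420 mm long (x), 190 mm thick (y), 2598 mm tall, with a rectangular window opening cut through it. The opening is 994 mm wide and 704 mm tall; its sill is at z = 1423 mm and its near (−x) edge is 1210 mm from the wall's −x end. The opening passes through the full wall thickness.


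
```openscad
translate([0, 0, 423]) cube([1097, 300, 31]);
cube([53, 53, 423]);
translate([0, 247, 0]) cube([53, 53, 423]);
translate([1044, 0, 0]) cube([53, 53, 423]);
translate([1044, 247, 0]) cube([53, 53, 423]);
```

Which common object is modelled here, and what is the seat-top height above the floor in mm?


A bench. The seat-top height is 454 mm.

A long slab on four corner posts — a bench. The slab sits at z = 423 with thickness 31, so the top is 423 + 31 = 454 mm.


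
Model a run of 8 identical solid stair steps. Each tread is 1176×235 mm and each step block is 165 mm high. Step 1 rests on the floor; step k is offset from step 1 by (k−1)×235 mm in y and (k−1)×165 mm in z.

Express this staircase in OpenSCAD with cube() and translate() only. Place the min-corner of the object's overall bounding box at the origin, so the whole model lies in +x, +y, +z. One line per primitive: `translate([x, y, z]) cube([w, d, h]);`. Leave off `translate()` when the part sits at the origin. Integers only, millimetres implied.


cube([1176, 235, 165]);
translate([0, 235, 165]) cube([1176, 235, 165]);
translate([0, 470, 330]) cube([1176, 235, 165]);
translate([0, 705, 495]) cube([1176, 235, 165]);
translate([0, 940, 660]) cube([1176, 235, 165]);
translate([0, 1175, 825]) cube([1176, 235, 165]);
translate([0, 1410, 990]) cube([1176, 235, 165]);
translate([0, 1645, 1155]) cube([1176, 235, 165]);


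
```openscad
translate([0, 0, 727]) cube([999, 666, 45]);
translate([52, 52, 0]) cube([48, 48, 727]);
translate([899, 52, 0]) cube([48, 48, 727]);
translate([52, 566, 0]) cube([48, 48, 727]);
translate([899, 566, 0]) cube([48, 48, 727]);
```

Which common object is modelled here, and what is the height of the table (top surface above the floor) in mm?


A table. The table height is 772 mm.

A 999×666×45 slab sits at z = 727 on four 48 mm square posts — a table. The top surface is at 727 + 45 = 772 mm.


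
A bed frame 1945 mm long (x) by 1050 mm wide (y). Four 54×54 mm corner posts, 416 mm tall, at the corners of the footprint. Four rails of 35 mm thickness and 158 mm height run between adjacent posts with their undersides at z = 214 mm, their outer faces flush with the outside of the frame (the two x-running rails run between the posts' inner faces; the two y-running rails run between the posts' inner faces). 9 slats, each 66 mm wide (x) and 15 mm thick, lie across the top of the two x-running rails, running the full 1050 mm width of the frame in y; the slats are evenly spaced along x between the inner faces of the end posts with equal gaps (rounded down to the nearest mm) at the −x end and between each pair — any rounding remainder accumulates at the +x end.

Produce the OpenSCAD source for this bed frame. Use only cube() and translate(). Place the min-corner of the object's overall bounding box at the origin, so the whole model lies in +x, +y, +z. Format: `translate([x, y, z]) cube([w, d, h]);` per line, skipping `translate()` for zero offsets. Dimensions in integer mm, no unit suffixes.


// slat z = rail_z + rail_h = 214 + 158 = 372
// slat gap = ⌊(1837 − 9·66) / 10⌋ = 124
cube([54, 54, 416]);
translate([0, 996, 0]) cube([54, 54, 416]);
translate([1891, 0, 0]) cube([54, 54, 416]);
translate([1891, 996, 0]) cube([54, 54, 416]);
translate([54, 0, 214]) cube([1837, 35, 158]);
translate([54, 1015, 214]) cube([1837, 35, 158]);
translate([0, 54, 214]) cube([35, 942, 158]);
translate([1910, 54, 214]) cube([35, 942, 158]);
translate([178, 0, 372]) cube([66, 1050, 15]);
translate([368, 0, 372]) cube([66, 1050, 15]);
translate([558, 0, 372]) cube([66, 1050, 15]);
translate([748, 0, 372]) cube([66, 1050, 15]);
translate([938, 0, 372]) cube([66, 1050, 15]);
translate([1128, 0, 372]) cube([66, 1050, 15]);
translate([1318, 0, 372]) cube([66, 1050, 15]);
translate([1508, 0, 372]) cube([66, 1050, 15]);
translate([1698, 0, 372]) cube([66, 1050, 15]);


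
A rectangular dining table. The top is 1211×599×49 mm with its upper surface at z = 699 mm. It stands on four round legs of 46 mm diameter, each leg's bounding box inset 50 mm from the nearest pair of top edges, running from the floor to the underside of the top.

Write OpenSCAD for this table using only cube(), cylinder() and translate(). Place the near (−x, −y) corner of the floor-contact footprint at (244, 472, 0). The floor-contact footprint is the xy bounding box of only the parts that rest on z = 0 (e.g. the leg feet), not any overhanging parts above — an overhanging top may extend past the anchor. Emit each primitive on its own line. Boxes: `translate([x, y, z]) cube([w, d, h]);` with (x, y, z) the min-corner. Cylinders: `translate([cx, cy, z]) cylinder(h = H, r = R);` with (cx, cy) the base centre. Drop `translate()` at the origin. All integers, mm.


// leg_h = 699 - 49 = 650
translate([194, 422, 650]) cube([1211, 599, 49]);
translate([267, 495, 0]) cylinder(h = 650, r = 23);
translate([1332, 495, 0]) cylinder(h = 650, r = 23);
translate([267, 948, 0]) cylinder(h = 650, r = 23);
translate([1332, 948, 0]) cylinder(h = 650, r = 23);


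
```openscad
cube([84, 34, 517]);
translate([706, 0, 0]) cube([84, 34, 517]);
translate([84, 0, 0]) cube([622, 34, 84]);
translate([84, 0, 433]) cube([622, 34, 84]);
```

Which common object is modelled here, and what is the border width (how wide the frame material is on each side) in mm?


A picture frame. The border width is 84 mm.

Four thin pieces enclosing a rectangular opening — a picture frame. The two full-height stiles are 517 mm tall; the top rail sits at z = 433 and is 84 mm tall, so the border above the opening is 517 − 433 = 84 mm, matching the stile x-width.
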